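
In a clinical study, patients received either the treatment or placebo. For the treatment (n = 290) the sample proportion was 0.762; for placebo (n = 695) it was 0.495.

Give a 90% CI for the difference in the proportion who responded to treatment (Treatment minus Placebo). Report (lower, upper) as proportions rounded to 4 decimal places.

Each SE is √(p̂(1−p̂)/n): √(0.7620·0.2380/290) = 0.02501 and √(0.4950·0.5050/695) = 0.01897.
SE(p̂₁ − p̂₂) = √(SE₁² + SE₂²) = √(0.0006255001 + 0.0003598609) = 0.03139, since the two samples are independent.
At 90% confidence z* = 1.645; margin = 1.645 × 0.03139 = 0.05164.
The difference is 0.7620 − 0.4950 = 0.2670, so the interval is 0.2670 ± 0.05164 = (0.2154, 0.3186).

(0.2154, 0.3186)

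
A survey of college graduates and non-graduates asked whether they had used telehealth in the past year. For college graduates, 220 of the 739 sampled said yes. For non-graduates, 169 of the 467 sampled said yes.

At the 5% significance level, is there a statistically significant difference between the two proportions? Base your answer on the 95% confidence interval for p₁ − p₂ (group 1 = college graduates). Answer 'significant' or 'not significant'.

Sample proportions: 220/739 = 0.2977, 169/467 = 0.3619.
Each SE is √(p̂(1−p̂)/n): √(0.2977·0.7023/739) = 0.01682 and √(0.3619·0.6381/467) = 0.02224.
SE(p̂₁ − p̂₂) = √(SE₁² + SE₂²) = √(0.0002829124 + 0.0004946176) = 0.02788, since the two samples are independent.
At 95% confidence z* = 1.960; margin = 1.960 × 0.02788 = 0.05464.
The difference is 0.2977 − 0.3619 = -0.0642, so the interval is -0.0642 ± 0.05464 = (-0.11884, -0.00956).
The interval (-0.11884, -0.00956) does not contain 0, so the difference is significant.

significant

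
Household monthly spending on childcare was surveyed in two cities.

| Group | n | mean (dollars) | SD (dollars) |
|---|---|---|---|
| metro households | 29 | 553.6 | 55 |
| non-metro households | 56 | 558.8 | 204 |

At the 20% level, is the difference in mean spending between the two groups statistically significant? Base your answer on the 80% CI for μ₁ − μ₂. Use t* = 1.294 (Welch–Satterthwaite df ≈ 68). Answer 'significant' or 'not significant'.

SE₁ = s₁/√n₁ = 55/√29 = 10.2132; SE₂ = 204/√56 = 27.2606.
Independent samples, unequal variances: SE_diff = √(SE₁² + SE₂²) = √(104.30945424 + 743.14031236) = 29.1110.
t* = 1.294, so margin of error = 1.294 × 29.1110 = 37.6696.
Difference in means = 553.6 − 558.8 = -5.2000.
-5.2000 ± 37.6696 → (-42.8696, 32.4696).
The interval (-42.8696, 32.4696) contains 0, so the difference is not significant.

not significant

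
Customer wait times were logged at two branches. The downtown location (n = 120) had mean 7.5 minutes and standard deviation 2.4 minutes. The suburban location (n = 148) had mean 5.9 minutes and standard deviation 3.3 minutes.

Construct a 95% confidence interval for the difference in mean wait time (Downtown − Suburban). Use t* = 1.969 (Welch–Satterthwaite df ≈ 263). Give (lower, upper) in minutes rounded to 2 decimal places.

(0.91, 2.29)

Standard errors of each mean: 2.4/√120 = 0.2191 and 3.3/√148 = 0.2713.
SE(x̄₁ − x̄₂) = √(0.2191² + 0.2713²) = 0.3487 for independent samples with unequal variances.
With t* = 1.969, the margin is 1.969 × 0.3487 = 0.6866.
x̄₁ − x̄₂ = 7.5 − 5.9 = 1.6000; the interval is 1.6000 ± 0.6866 = (0.91, 2.29).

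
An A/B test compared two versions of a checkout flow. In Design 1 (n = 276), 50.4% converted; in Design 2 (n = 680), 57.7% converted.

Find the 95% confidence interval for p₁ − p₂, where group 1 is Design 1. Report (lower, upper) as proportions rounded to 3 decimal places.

(-0.143, -0.003)

The two standard errors are √(0.5040×0.4960/276) = 0.03010 and √(0.5770×0.4230/680) = 0.01895.
Because the samples are independent, SE_diff = √(0.03010² + 0.01895²) = 0.03557.
Using z* = 1.960 for 95%, ME = 1.960 × 0.03557 = 0.06972.
p̂₁ − p̂₂ = -0.0730; interval -0.0730 ± 0.06972 gives (-0.143, -0.003).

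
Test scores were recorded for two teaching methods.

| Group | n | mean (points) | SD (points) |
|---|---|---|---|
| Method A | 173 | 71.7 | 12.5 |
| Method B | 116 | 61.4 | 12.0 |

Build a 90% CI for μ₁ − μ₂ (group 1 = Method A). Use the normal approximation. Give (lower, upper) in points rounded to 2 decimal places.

SE₁ = s₁/√n₁ = 12.5/√173 = 0.9504; SE₂ = 12.0/√116 = 1.1142.
Independent samples, unequal variances: SE_diff = √(SE₁² + SE₂²) = √(0.90326016 + 1.24144164) = 1.4645.
z* = 1.645, so margin of error = 1.645 × 1.4645 = 2.4091.
Difference in means = 71.7 − 61.4 = 10.3000.
10.3000 ± 2.4091 → (7.89, 12.71).

(7.89, 12.71)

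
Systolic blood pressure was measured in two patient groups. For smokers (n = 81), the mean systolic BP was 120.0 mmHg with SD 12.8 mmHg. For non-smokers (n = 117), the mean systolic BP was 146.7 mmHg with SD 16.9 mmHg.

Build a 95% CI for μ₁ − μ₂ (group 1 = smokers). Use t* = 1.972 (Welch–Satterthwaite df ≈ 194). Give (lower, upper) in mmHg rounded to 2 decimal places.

Standard errors of each mean: 12.8/√81 = 1.4222 and 16.9/√117 = 1.5624.
SE(x̄₁ − x̄₂) = √(1.4222² + 1.5624²) = 2.1128 for independent samples with unequal variances.
With t* = 1.972, the margin is 1.972 × 2.1128 = 4.1664.
x̄₁ − x̄₂ = 120.0 − 146.7 = -26.7000; the interval is -26.7000 ± 4.1664 = (-30.87, -22.53).

(-30.87, -22.53)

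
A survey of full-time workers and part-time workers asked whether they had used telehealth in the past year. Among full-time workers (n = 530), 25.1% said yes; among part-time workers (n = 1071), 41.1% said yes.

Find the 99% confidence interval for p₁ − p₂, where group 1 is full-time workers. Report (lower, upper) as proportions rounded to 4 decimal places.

Each SE is √(p̂(1−p̂)/n): √(0.2510·0.7490/530) = 0.01883 and √(0.4110·0.5890/1071) = 0.01503.
SE(p̂₁ − p̂₂) = √(SE₁² + SE₂²) = √(0.0003545689 + 0.0002259009) = 0.02409, since the two samples are independent.
At 99% confidence z* = 2.576; margin = 2.576 × 0.02409 = 0.06206.
The difference is 0.2510 − 0.4110 = -0.1600, so the interval is -0.1600 ± 0.06206 = (-0.2221, -0.0979).

(-0.2221, -0.0979)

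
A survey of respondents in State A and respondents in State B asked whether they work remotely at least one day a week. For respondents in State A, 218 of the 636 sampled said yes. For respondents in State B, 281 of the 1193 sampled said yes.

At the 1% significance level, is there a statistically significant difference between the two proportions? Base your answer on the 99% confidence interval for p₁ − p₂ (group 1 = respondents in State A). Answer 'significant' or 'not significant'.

p̂₁ = 218/636 = 0.3428 and p̂₂ = 281/1193 = 0.2355.
SE₁ = √(p̂₁(1−p̂₁)/n₁) = √(0.3428·0.6572/636) = 0.01882; SE₂ = √(0.2355·0.7645/1193) = 0.01228.
Independent samples: SE of the difference = √(SE₁² + SE₂²) = √(0.0003541924 + 0.0001507984) = 0.02247.
z* for 99% confidence is 2.576, so the margin of error is 2.576 × 0.02247 = 0.05788.
Point estimate p̂₁ − p̂₂ = 0.3428 − 0.2355 = 0.1073.
0.1073 ± 0.05788 → (0.04942, 0.16518).
The interval (0.04942, 0.16518) does not contain 0, so the difference is significant.

significant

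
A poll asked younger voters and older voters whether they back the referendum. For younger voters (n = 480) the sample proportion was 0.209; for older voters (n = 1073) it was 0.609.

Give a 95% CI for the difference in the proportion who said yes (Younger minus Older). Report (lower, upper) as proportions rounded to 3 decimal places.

SE₁ = √(p̂₁(1−p̂₁)/n₁) = √(0.2090·0.7910/480) = 0.01856; SE₂ = √(0.6090·0.3910/1073) = 0.01490.
Independent samples: SE of the difference = √(SE₁² + SE₂²) = √(0.0003444736 + 0.00022201) = 0.02380.
z* for 95% confidence is 1.960, so the margin of error is 1.960 × 0.02380 = 0.04665.
Point estimate p̂₁ − p̂₂ = 0.2090 − 0.6090 = -0.4000.
-0.4000 ± 0.04665 → (-0.447, -0.353).

(-0.447, -0.353)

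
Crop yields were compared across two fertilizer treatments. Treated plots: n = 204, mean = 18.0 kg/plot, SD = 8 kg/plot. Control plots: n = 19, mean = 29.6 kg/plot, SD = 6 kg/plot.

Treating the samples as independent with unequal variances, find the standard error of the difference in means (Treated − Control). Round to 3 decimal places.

1.486

Per-group SEs: s₁/√n₁ = 8/√204 = 0.5601, s₂/√n₂ = 6/√19 = 1.3765.
Unpooled SE of the difference: √(0.31371201 + 1.89475225) = 1.4861.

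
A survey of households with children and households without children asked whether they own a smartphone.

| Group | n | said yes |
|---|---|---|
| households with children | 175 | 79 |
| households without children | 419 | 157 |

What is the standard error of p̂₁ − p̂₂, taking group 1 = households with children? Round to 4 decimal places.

0.0444

p̂₁ = 79/175 = 0.4514 and p̂₂ = 157/419 = 0.3747.
SE₁ = √(p̂₁(1−p̂₁)/n₁) = √(0.4514·0.5486/175) = 0.03762; SE₂ = √(0.3747·0.6253/419) = 0.02365.
Independent samples: SE of the difference = √(SE₁² + SE₂²) = √(0.0014152644 + 0.0005593225) = 0.04444.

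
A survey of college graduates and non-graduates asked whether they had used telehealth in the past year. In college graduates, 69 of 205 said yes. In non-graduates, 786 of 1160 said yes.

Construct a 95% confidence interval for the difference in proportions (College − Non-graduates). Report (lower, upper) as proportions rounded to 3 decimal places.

First, p̂₁ = 69/205 = 0.3366; p̂₂ = 786/1160 = 0.6776.
The two standard errors are √(0.3366×0.6634/205) = 0.03300 and √(0.6776×0.3224/1160) = 0.01372.
Because the samples are independent, SE_diff = √(0.03300² + 0.01372²) = 0.03574.
Using z* = 1.960 for 95%, ME = 1.960 × 0.03574 = 0.07005.
p̂₁ − p̂₂ = -0.3410; interval -0.3410 ± 0.07005 gives (-0.411, -0.271).

(-0.411, -0.271)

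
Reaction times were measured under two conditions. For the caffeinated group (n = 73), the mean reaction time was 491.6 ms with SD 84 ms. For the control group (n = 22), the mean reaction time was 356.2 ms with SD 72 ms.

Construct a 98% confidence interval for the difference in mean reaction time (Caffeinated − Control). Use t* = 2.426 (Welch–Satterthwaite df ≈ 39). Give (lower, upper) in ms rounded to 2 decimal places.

Per-group SEs: s₁/√n₁ = 84/√73 = 9.8315, s₂/√n₂ = 72/√22 = 15.3505.
Unpooled SE of the difference: √(96.65839225 + 235.63785025) = 18.2290.
Margin of error = t* · SE = 2.426 × 18.2290 = 44.2236.
x̄₁ − x̄₂ = 491.6 − 356.2 = 135.4000.
CI: 135.4000 ± 44.2236 = (91.18, 179.62).

(91.18, 179.62)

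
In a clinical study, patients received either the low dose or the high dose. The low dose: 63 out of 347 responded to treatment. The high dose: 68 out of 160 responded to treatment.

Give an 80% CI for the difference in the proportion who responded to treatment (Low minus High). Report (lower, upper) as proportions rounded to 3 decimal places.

p̂₁ = 63/347 = 0.1816 and p̂₂ = 68/160 = 0.4250.
SE₁ = √(p̂₁(1−p̂₁)/n₁) = √(0.1816·0.8184/347) = 0.02070; SE₂ = √(0.4250·0.5750/160) = 0.03908.
Independent samples: SE of the difference = √(SE₁² + SE₂²) = √(0.00042849 + 0.0015272464) = 0.04422.
z* for 80% confidence is 1.282, so the margin of error is 1.282 × 0.04422 = 0.05669.
Point estimate p̂₁ − p̂₂ = 0.1816 − 0.4250 = -0.2434.
-0.2434 ± 0.05669 → (-0.300, -0.187).

(-0.300, -0.187)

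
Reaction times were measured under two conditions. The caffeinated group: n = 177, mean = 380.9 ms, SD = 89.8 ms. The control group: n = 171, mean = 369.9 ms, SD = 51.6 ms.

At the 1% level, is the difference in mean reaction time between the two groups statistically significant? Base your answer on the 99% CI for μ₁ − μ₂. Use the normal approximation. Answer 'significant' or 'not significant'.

not significant

SE₁ = s₁/√n₁ = 89.8/√177 = 6.7498; SE₂ = 51.6/√171 = 3.9460.
Independent samples, unequal variances: SE_diff = √(SE₁² + SE₂²) = √(45.55980004 + 15.570916) = 7.8186.
z* = 2.576, so margin of error = 2.576 × 7.8186 = 20.1407.
Difference in means = 380.9 − 369.9 = 11.0000.
11.0000 ± 20.1407 → (-9.1407, 31.1407).
The interval (-9.1407, 31.1407) contains 0, so the difference is not significant.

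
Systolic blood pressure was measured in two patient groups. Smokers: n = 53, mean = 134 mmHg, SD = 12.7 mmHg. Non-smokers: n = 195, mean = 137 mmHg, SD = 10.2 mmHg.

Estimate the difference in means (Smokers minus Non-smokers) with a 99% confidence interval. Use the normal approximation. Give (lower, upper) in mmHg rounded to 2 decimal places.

Standard errors of each mean: 12.7/√53 = 1.7445 and 10.2/√195 = 0.7304.
SE(x̄₁ − x̄₂) = √(1.7445² + 0.7304²) = 1.8912 for independent samples with unequal variances.
With z* = 2.576, the margin is 2.576 × 1.8912 = 4.8717.
x̄₁ − x̄₂ = 134 − 137 = -3.0000; the interval is -3.0000 ± 4.8717 = (-7.87, 1.87).

(-7.87, 1.87)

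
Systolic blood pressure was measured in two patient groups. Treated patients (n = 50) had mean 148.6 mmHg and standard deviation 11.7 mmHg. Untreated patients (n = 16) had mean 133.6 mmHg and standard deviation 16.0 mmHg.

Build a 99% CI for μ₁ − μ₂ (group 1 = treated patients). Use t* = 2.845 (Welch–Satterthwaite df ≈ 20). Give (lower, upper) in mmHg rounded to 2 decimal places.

(2.68, 27.32)

Standard errors of each mean: 11.7/√50 = 1.6546 and 16.0/√16 = 4.0000.
SE(x̄₁ − x̄₂) = √(1.6546² + 4.0000²) = 4.3287 for independent samples with unequal variances.
With t* = 2.845, the margin is 2.845 × 4.3287 = 12.3152.
x̄₁ − x̄₂ = 148.6 − 133.6 = 15.0000; the interval is 15.0000 ± 12.3152 = (2.68, 27.32).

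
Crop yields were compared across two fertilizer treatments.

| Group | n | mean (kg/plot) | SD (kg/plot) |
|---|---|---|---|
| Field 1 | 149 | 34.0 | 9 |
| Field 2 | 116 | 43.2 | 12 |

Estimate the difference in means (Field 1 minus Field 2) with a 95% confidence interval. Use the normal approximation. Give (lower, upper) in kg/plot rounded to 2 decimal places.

(-11.82, -6.58)

SE₁ = s₁/√n₁ = 9/√149 = 0.7373; SE₂ = 12/√116 = 1.1142.
Independent samples, unequal variances: SE_diff = √(SE₁² + SE₂²) = √(0.54361129 + 1.24144164) = 1.3361.
z* = 1.960, so margin of error = 1.960 × 1.3361 = 2.6188.
Difference in means = 34.0 − 43.2 = -9.2000.
-9.2000 ± 2.6188 → (-11.82, -6.58).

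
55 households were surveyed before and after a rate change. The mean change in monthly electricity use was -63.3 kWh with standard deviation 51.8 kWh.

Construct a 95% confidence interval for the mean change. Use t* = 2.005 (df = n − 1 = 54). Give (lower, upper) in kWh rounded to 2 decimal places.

(-77.30, -49.30)

This is a matched-pairs design, so SE = s_d/√n = 51.8/√55 = 6.9847.
Margin = 2.005 × 6.9847 = 14.0043; the interval is -63.3 ± 14.0043 = (-77.30, -49.30).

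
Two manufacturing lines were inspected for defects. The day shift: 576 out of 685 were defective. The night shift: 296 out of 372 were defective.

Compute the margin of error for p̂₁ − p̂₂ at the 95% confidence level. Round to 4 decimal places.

p̂₁ = 576/685 = 0.8409 and p̂₂ = 296/372 = 0.7957.
SE₁ = √(p̂₁(1−p̂₁)/n₁) = √(0.8409·0.1591/685) = 0.01398; SE₂ = √(0.7957·0.2043/372) = 0.02090.
Independent samples: SE of the difference = √(SE₁² + SE₂²) = √(0.0001954404 + 0.00043681) = 0.02514.
z* for 95% confidence is 1.960, so the margin of error is 1.960 × 0.02514 = 0.04927.

0.0493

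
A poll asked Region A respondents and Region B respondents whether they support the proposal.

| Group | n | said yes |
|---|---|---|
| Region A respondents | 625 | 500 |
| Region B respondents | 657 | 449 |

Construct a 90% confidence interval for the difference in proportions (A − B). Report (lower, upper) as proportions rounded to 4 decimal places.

(0.0768, 0.1564)

Sample proportions: 500/625 = 0.8000, 449/657 = 0.6834.
Each SE is √(p̂(1−p̂)/n): √(0.8000·0.2000/625) = 0.01600 and √(0.6834·0.3166/657) = 0.01815.
SE(p̂₁ − p̂₂) = √(SE₁² + SE₂²) = √(0.000256 + 0.0003294225) = 0.02420, since the two samples are independent.
At 90% confidence z* = 1.645; margin = 1.645 × 0.02420 = 0.03981.
The difference is 0.8000 − 0.6834 = 0.1166, so the interval is 0.1166 ± 0.03981 = (0.0768, 0.1564).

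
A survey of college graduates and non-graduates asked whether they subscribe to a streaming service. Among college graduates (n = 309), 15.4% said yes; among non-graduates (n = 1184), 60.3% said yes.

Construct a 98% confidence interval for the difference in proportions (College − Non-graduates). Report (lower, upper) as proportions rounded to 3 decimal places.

Each SE is √(p̂(1−p̂)/n): √(0.1540·0.8460/309) = 0.02053 and √(0.6030·0.3970/1184) = 0.01422.
SE(p̂₁ − p̂₂) = √(SE₁² + SE₂²) = √(0.0004214809 + 0.0002022084) = 0.02497, since the two samples are independent.
At 98% confidence z* = 2.326; margin = 2.326 × 0.02497 = 0.05808.
The difference is 0.1540 − 0.6030 = -0.4490, so the interval is -0.4490 ± 0.05808 = (-0.507, -0.391).

(-0.507, -0.391)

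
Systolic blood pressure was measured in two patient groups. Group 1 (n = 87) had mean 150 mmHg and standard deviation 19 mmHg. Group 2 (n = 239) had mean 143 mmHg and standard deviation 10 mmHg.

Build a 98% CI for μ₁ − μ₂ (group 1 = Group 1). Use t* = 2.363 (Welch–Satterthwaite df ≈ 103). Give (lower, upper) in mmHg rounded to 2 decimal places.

(1.95, 12.05)

Per-group SEs: s₁/√n₁ = 19/√87 = 2.0370, s₂/√n₂ = 10/√239 = 0.6468.
Unpooled SE of the difference: √(4.149369 + 0.41835024) = 2.1372.
Margin of error = t* · SE = 2.363 × 2.1372 = 5.0502.
x̄₁ − x̄₂ = 150 − 143 = 7.0000.
CI: 7.0000 ± 5.0502 = (1.95, 12.05).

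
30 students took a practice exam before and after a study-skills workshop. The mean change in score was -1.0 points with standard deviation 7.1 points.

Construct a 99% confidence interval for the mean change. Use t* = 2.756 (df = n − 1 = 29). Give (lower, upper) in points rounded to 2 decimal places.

(-4.57, 2.57)

Paired design: SE = s_d/√n = 7.1/√30 = 1.2963.
t* = 2.756; margin of error = 2.756 × 1.2963 = 3.5726.
-1.0 ± 3.5726 → (-4.57, 2.57).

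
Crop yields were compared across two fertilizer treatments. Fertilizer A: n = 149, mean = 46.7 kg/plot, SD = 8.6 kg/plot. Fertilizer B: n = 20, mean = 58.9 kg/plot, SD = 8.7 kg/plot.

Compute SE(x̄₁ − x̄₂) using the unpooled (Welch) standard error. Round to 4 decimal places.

Standard errors of each mean: 8.6/√149 = 0.7045 and 8.7/√20 = 1.9454.
SE(x̄₁ − x̄₂) = √(0.7045² + 1.9454²) = 2.0690 for independent samples with unequal variances.

2.0690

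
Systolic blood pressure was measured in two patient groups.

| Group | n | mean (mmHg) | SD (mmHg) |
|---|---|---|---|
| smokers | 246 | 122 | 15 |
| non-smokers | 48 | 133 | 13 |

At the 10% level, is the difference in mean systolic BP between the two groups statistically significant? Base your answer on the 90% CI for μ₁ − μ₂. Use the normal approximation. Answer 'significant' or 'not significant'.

significant

SE₁ = s₁/√n₁ = 15/√246 = 0.9564; SE₂ = 13/√48 = 1.8764.
Independent samples, unequal variances: SE_diff = √(SE₁² + SE₂²) = √(0.91470096 + 3.52087696) = 2.1061.
z* = 1.645, so margin of error = 1.645 × 2.1061 = 3.4645.
Difference in means = 122 − 133 = -11.0000.
-11.0000 ± 3.4645 → (-14.4645, -7.5355).
The interval (-14.4645, -7.5355) does not contain 0, so the difference is significant.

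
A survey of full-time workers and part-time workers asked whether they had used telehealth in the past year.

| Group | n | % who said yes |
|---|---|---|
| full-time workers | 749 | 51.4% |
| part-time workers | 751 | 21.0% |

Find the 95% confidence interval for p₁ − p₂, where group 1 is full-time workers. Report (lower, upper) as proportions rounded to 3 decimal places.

(0.258, 0.350)

SE₁ = √(p̂₁(1−p̂₁)/n₁) = √(0.5140·0.4860/749) = 0.01826; SE₂ = √(0.2100·0.7900/751) = 0.01486.
Independent samples: SE of the difference = √(SE₁² + SE₂²) = √(0.0003334276 + 0.0002208196) = 0.02354.
z* for 95% confidence is 1.960, so the margin of error is 1.960 × 0.02354 = 0.04614.
Point estimate p̂₁ − p̂₂ = 0.5140 − 0.2100 = 0.3040.
0.3040 ± 0.04614 → (0.258, 0.350).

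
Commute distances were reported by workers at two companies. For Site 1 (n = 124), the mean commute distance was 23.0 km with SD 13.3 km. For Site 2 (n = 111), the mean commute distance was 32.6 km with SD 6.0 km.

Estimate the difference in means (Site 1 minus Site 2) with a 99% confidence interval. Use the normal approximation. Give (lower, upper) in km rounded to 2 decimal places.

Per-group SEs: s₁/√n₁ = 13.3/√124 = 1.1944, s₂/√n₂ = 6.0/√111 = 0.5695.
Unpooled SE of the difference: √(1.42659136 + 0.32433025) = 1.3232.
Margin of error = z* · SE = 2.576 × 1.3232 = 3.4086.
x̄₁ − x̄₂ = 23.0 − 32.6 = -9.6000.
CI: -9.6000 ± 3.4086 = (-13.01, -6.19).

(-13.01, -6.19)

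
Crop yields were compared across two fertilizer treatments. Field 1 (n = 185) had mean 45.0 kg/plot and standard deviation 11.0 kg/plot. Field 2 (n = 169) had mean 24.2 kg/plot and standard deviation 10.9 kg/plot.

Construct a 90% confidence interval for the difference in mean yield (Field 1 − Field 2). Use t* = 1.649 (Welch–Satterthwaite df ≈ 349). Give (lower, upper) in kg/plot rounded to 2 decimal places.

(18.88, 22.72)

SE₁ = s₁/√n₁ = 11.0/√185 = 0.8087; SE₂ = 10.9/√169 = 0.8385.
Independent samples, unequal variances: SE_diff = √(SE₁² + SE₂²) = √(0.65399569 + 0.70308225) = 1.1649.
t* = 1.649, so margin of error = 1.649 × 1.1649 = 1.9209.
Difference in means = 45.0 − 24.2 = 20.8000.
20.8000 ± 1.9209 → (18.88, 22.72).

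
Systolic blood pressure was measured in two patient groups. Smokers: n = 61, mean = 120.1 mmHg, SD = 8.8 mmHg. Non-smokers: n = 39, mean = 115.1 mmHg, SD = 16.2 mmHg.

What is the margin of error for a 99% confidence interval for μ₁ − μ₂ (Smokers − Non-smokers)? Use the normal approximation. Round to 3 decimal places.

Per-group SEs: s₁/√n₁ = 8.8/√61 = 1.1267, s₂/√n₂ = 16.2/√39 = 2.5941.
Unpooled SE of the difference: √(1.26945289 + 6.72935481) = 2.8282.
Margin of error = z* · SE = 2.576 × 2.8282 = 7.2854.

7.285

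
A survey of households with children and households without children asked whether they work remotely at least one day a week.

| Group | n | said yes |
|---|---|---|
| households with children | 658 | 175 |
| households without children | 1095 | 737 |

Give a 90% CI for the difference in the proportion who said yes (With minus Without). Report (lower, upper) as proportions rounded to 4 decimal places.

(-0.4438, -0.3704)

Sample proportions: 175/658 = 0.2660, 737/1095 = 0.6731.
Each SE is √(p̂(1−p̂)/n): √(0.2660·0.7340/658) = 0.01723 and √(0.6731·0.3269/1095) = 0.01418.
SE(p̂₁ − p̂₂) = √(SE₁² + SE₂²) = √(0.0002968729 + 0.0002010724) = 0.02231, since the two samples are independent.
At 90% confidence z* = 1.645; margin = 1.645 × 0.02231 = 0.03670.
The difference is 0.2660 − 0.6731 = -0.4071, so the interval is -0.4071 ± 0.03670 = (-0.4438, -0.3704).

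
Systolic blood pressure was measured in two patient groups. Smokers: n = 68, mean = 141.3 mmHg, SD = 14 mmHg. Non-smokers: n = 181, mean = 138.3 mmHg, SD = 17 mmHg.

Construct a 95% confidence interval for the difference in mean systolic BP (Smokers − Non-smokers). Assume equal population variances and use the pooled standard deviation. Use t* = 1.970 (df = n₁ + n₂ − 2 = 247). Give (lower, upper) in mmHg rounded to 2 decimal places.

(-1.55, 7.55)

s_p = √[((n₁−1)s₁² + (n₂−1)s₂²)/(n₁+n₂−2)] = √[(67·14² + 180·17²)/247] = 16.2411.
SE = 16.2411·√(1/68 + 1/181) = 2.3100.
With t* = 1.970, margin = 1.970 × 2.3100 = 4.5507.
x̄₁ − x̄₂ = 141.3 − 138.3 = 3.0000; interval 3.0000 ± 4.5507 = (-1.55, 7.55).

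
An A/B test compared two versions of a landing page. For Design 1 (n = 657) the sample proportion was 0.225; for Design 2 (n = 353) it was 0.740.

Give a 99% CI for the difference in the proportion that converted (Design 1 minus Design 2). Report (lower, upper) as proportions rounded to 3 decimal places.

(-0.588, -0.442)

Each SE is √(p̂(1−p̂)/n): √(0.2250·0.7750/657) = 0.01629 and √(0.7400·0.2600/353) = 0.02335.
SE(p̂₁ − p̂₂) = √(SE₁² + SE₂²) = √(0.0002653641 + 0.0005452225) = 0.02847, since the two samples are independent.
At 99% confidence z* = 2.576; margin = 2.576 × 0.02847 = 0.07334.
The difference is 0.2250 − 0.7400 = -0.5150, so the interval is -0.5150 ± 0.07334 = (-0.588, -0.442).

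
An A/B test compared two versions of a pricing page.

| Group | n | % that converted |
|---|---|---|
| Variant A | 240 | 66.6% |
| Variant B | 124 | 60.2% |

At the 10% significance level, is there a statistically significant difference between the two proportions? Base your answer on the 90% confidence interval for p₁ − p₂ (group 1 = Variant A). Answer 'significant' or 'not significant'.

not significant

Each SE is √(p̂(1−p̂)/n): √(0.6660·0.3340/240) = 0.03044 and √(0.6020·0.3980/124) = 0.04396.
SE(p̂₁ − p̂₂) = √(SE₁² + SE₂²) = √(0.0009265936 + 0.0019324816) = 0.05347, since the two samples are independent.
At 90% confidence z* = 1.645; margin = 1.645 × 0.05347 = 0.08796.
The difference is 0.6660 − 0.6020 = 0.0640, so the interval is 0.0640 ± 0.08796 = (-0.02396, 0.15196).
The interval (-0.02396, 0.15196) contains 0, so the difference is not significant.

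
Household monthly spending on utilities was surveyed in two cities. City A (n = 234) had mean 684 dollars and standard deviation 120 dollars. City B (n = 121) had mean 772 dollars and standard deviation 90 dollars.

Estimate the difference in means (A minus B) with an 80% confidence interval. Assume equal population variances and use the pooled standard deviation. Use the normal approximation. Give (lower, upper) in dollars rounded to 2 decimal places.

s_p = √[((n₁−1)s₁² + (n₂−1)s₂²)/(n₁+n₂−2)] = √[(233·120² + 120·90²)/353] = 110.7175.
SE = 110.7175·√(1/234 + 1/121) = 12.3974.
With z* = 1.282, margin = 1.282 × 12.3974 = 15.8935.
x̄₁ − x̄₂ = 684 − 772 = -88.0000; interval -88.0000 ± 15.8935 = (-103.89, -72.11).

(-103.89, -72.11)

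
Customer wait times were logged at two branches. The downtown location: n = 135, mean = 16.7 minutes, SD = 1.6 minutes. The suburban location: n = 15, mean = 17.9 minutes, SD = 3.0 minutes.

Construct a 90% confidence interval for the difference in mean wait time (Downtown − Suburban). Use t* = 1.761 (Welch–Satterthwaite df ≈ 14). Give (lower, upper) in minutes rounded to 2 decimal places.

SE₁ = s₁/√n₁ = 1.6/√135 = 0.1377; SE₂ = 3.0/√15 = 0.7746.
Independent samples, unequal variances: SE_diff = √(SE₁² + SE₂²) = √(0.01896129 + 0.60000516) = 0.7867.
t* = 1.761, so margin of error = 1.761 × 0.7867 = 1.3854.
Difference in means = 16.7 − 17.9 = -1.2000.
-1.2000 ± 1.3854 → (-2.59, 0.19).

(-2.59, 0.19)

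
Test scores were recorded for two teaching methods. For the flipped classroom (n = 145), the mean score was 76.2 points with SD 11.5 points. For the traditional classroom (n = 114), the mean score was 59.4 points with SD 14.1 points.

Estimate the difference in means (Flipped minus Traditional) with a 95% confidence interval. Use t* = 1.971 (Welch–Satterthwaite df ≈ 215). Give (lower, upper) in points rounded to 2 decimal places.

Standard errors of each mean: 11.5/√145 = 0.9550 and 14.1/√114 = 1.3206.
SE(x̄₁ − x̄₂) = √(0.9550² + 1.3206²) = 1.6297 for independent samples with unequal variances.
With t* = 1.971, the margin is 1.971 × 1.6297 = 3.2121.
x̄₁ − x̄₂ = 76.2 − 59.4 = 16.8000; the interval is 16.8000 ± 3.2121 = (13.59, 20.01).

(13.59, 20.01)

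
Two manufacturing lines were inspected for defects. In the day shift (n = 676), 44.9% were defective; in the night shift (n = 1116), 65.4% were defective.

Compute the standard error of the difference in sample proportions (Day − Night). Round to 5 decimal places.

0.02385

The two standard errors are √(0.4490×0.5510/676) = 0.01913 and √(0.6540×0.3460/1116) = 0.01424.
Because the samples are independent, SE_diff = √(0.01913² + 0.01424²) = 0.02385.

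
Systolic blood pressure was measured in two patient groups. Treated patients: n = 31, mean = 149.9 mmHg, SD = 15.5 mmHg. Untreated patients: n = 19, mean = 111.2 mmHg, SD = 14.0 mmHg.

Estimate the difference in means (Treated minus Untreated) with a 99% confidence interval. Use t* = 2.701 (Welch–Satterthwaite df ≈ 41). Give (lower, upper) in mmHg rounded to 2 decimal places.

Per-group SEs: s₁/√n₁ = 15.5/√31 = 2.7839, s₂/√n₂ = 14.0/√19 = 3.2118.
Unpooled SE of the difference: √(7.75009921 + 10.31565924) = 4.2504.
Margin of error = t* · SE = 2.701 × 4.2504 = 11.4803.
x̄₁ − x̄₂ = 149.9 − 111.2 = 38.7000.
CI: 38.7000 ± 11.4803 = (27.22, 50.18).

(27.22, 50.18)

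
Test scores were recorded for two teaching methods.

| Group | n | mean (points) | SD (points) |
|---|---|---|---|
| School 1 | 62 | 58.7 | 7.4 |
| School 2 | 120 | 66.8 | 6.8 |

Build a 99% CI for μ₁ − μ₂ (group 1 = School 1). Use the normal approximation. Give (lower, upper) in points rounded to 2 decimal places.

Per-group SEs: s₁/√n₁ = 7.4/√62 = 0.9398, s₂/√n₂ = 6.8/√120 = 0.6208.
Unpooled SE of the difference: √(0.88322404 + 0.38539264) = 1.1263.
Margin of error = z* · SE = 2.576 × 1.1263 = 2.9013.
x̄₁ − x̄₂ = 58.7 − 66.8 = -8.1000.
CI: -8.1000 ± 2.9013 = (-11.00, -5.20).

(-11.00, -5.20)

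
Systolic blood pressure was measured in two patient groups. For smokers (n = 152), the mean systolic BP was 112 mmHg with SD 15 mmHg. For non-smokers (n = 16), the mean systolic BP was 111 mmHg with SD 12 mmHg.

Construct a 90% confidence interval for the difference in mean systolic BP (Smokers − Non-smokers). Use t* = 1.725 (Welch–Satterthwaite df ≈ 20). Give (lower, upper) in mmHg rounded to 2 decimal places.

(-4.58, 6.58)

SE₁ = s₁/√n₁ = 15/√152 = 1.2167; SE₂ = 12/√16 = 3.0000.
Independent samples, unequal variances: SE_diff = √(SE₁² + SE₂²) = √(1.48035889 + 9.0) = 3.2373.
t* = 1.725, so margin of error = 1.725 × 3.2373 = 5.5843.
Difference in means = 112 − 111 = 1.0000.
1.0000 ± 5.5843 → (-4.58, 6.58).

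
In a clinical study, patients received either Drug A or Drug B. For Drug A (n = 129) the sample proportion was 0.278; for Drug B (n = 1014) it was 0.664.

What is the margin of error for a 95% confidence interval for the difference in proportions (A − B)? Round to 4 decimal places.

0.0826

Each SE is √(p̂(1−p̂)/n): √(0.2780·0.7220/129) = 0.03945 and √(0.6640·0.3360/1014) = 0.01483.
SE(p̂₁ − p̂₂) = √(SE₁² + SE₂²) = √(0.0015563025 + 0.0002199289) = 0.04215, since the two samples are independent.
At 95% confidence z* = 1.960; margin = 1.960 × 0.04215 = 0.08261.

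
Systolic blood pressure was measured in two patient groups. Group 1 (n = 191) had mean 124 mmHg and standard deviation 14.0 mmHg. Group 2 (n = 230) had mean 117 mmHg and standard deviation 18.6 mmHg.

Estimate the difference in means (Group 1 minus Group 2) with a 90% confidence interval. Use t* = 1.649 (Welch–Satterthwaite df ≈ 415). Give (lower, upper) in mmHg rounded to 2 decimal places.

(4.38, 9.62)

Standard errors of each mean: 14.0/√191 = 1.0130 and 18.6/√230 = 1.2264.
SE(x̄₁ − x̄₂) = √(1.0130² + 1.2264²) = 1.5907 for independent samples with unequal variances.
With t* = 1.649, the margin is 1.649 × 1.5907 = 2.6231.
x̄₁ − x̄₂ = 124 − 117 = 7.0000; the interval is 7.0000 ± 2.6231 = (4.38, 9.62).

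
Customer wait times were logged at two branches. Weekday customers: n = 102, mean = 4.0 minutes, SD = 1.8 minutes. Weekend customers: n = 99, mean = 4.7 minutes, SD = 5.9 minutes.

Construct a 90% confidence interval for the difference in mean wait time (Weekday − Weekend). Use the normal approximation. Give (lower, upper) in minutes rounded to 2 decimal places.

(-1.72, 0.32)

Standard errors of each mean: 1.8/√102 = 0.1782 and 5.9/√99 = 0.5930.
SE(x̄₁ − x̄₂) = √(0.1782² + 0.5930²) = 0.6192 for independent samples with unequal variances.
With z* = 1.645, the margin is 1.645 × 0.6192 = 1.0186.
x̄₁ − x̄₂ = 4.0 − 4.7 = -0.7000; the interval is -0.7000 ± 1.0186 = (-1.72, 0.32).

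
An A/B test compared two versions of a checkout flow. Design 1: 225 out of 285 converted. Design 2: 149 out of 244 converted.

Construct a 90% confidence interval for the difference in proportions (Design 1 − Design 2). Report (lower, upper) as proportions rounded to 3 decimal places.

(0.114, 0.244)

Sample proportions: 225/285 = 0.7895, 149/244 = 0.6107.
Each SE is √(p̂(1−p̂)/n): √(0.7895·0.2105/285) = 0.02415 and √(0.6107·0.3893/244) = 0.03121.
SE(p̂₁ − p̂₂) = √(SE₁² + SE₂²) = √(0.0005832225 + 0.0009740641) = 0.03946, since the two samples are independent.
At 90% confidence z* = 1.645; margin = 1.645 × 0.03946 = 0.06491.
The difference is 0.7895 − 0.6107 = 0.1788, so the interval is 0.1788 ± 0.06491 = (0.114, 0.244).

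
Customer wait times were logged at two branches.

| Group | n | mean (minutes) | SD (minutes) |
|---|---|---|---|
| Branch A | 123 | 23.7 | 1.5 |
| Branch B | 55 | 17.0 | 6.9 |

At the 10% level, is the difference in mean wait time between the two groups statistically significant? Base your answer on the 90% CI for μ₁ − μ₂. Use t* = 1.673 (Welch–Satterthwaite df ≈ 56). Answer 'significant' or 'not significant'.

significant

Standard errors of each mean: 1.5/√123 = 0.1353 and 6.9/√55 = 0.9304.
SE(x̄₁ − x̄₂) = √(0.1353² + 0.9304²) = 0.9402 for independent samples with unequal variances.
With t* = 1.673, the margin is 1.673 × 0.9402 = 1.5730.
x̄₁ − x̄₂ = 23.7 − 17.0 = 6.7000; the interval is 6.7000 ± 1.5730 = (5.1270, 8.2730).
The interval (5.1270, 8.2730) does not contain 0, so the difference is significant.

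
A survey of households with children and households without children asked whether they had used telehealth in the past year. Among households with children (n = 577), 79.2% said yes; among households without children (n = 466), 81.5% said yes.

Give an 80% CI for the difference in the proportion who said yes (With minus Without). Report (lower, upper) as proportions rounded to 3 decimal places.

(-0.055, 0.009)

Each SE is √(p̂(1−p̂)/n): √(0.7920·0.2080/577) = 0.01690 and √(0.8150·0.1850/466) = 0.01799.
SE(p̂₁ − p̂₂) = √(SE₁² + SE₂²) = √(0.00028561 + 0.0003236401) = 0.02468, since the two samples are independent.
At 80% confidence z* = 1.282; margin = 1.282 × 0.02468 = 0.03164.
The difference is 0.7920 − 0.8150 = -0.0230, so the interval is -0.0230 ± 0.03164 = (-0.055, 0.009).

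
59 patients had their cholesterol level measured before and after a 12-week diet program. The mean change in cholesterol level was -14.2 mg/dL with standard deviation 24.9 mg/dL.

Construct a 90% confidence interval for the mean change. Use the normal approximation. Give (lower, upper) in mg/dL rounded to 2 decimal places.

(-19.53, -8.87)

Paired design: SE = s_d/√n = 24.9/√59 = 3.2417.
z* = 1.645; margin of error = 1.645 × 3.2417 = 5.3326.
-14.2 ± 5.3326 → (-19.53, -8.87).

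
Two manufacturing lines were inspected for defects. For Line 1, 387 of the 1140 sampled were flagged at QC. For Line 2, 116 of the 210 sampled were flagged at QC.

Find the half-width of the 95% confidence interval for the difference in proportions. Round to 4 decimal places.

First, p̂₁ = 387/1140 = 0.3395; p̂₂ = 116/210 = 0.5524.
The two standard errors are √(0.3395×0.6605/1140) = 0.01403 and √(0.5524×0.4476/210) = 0.03431.
Because the samples are independent, SE_diff = √(0.01403² + 0.03431²) = 0.03707.
Using z* = 1.960 for 95%, ME = 1.960 × 0.03707 = 0.07266.

0.0727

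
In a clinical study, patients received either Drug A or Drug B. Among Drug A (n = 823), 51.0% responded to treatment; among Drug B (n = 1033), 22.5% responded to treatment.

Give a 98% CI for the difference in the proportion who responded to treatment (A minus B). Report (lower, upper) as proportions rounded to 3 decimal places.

(0.234, 0.336)

Each SE is √(p̂(1−p̂)/n): √(0.5100·0.4900/823) = 0.01743 and √(0.2250·0.7750/1033) = 0.01299.
SE(p̂₁ − p̂₂) = √(SE₁² + SE₂²) = √(0.0003038049 + 0.0001687401) = 0.02174, since the two samples are independent.
At 98% confidence z* = 2.326; margin = 2.326 × 0.02174 = 0.05057.
The difference is 0.5100 − 0.2250 = 0.2850, so the interval is 0.2850 ± 0.05057 = (0.234, 0.336).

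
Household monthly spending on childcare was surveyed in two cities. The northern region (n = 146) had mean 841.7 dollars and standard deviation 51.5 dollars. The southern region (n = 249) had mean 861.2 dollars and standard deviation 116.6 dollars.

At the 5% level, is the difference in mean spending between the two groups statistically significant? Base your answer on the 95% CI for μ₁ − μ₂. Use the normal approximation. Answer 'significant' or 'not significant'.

Standard errors of each mean: 51.5/√146 = 4.2622 and 116.6/√249 = 7.3892.
SE(x̄₁ − x̄₂) = √(4.2622² + 7.3892²) = 8.5303 for independent samples with unequal variances.
With z* = 1.960, the margin is 1.960 × 8.5303 = 16.7194.
x̄₁ − x̄₂ = 841.7 − 861.2 = -19.5000; the interval is -19.5000 ± 16.7194 = (-36.2194, -2.7806).
The interval (-36.2194, -2.7806) does not contain 0, so the difference is significant.

significant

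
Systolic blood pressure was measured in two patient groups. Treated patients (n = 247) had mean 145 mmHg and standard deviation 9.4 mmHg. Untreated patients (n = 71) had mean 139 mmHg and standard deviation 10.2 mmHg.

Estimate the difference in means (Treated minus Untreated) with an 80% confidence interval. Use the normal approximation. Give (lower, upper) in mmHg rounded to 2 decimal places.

(4.27, 7.73)

SE₁ = s₁/√n₁ = 9.4/√247 = 0.5981; SE₂ = 10.2/√71 = 1.2105.
Independent samples, unequal variances: SE_diff = √(SE₁² + SE₂²) = √(0.35772361 + 1.46531025) = 1.3502.
z* = 1.282, so margin of error = 1.282 × 1.3502 = 1.7310.
Difference in means = 145 − 139 = 6.0000.
6.0000 ± 1.7310 → (4.27, 7.73).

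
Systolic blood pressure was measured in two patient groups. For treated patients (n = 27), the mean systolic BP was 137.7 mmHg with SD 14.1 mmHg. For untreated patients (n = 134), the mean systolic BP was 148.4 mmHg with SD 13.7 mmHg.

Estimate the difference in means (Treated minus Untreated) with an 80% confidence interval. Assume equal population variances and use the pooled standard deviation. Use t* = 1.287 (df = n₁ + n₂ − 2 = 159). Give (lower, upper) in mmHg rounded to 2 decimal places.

Pooled variance s_p² = [26·14.1² + 133·13.7²] / (27+134−2) = 189.5084, so s_p = 13.7662.
SE_diff = s_p·√(1/n₁ + 1/n₂) = 13.7662·√(1/27 + 1/134) = 2.9040.
t* = 1.287; margin = 1.287 × 2.9040 = 3.7374.
Difference = 137.7 − 148.4 = -10.7000.
-10.7000 ± 3.7374 → (-14.44, -6.96).

(-14.44, -6.96)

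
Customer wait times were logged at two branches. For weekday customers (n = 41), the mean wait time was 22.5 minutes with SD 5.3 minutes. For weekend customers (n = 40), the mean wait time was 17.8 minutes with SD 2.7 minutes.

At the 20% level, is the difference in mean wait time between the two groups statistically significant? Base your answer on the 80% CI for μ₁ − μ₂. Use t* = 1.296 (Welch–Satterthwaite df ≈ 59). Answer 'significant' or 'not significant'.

significant

Per-group SEs: s₁/√n₁ = 5.3/√41 = 0.8277, s₂/√n₂ = 2.7/√40 = 0.4269.
Unpooled SE of the difference: √(0.68508729 + 0.18224361) = 0.9313.
Margin of error = t* · SE = 1.296 × 0.9313 = 1.2070.
x̄₁ − x̄₂ = 22.5 − 17.8 = 4.7000.
CI: 4.7000 ± 1.2070 = (3.4930, 5.9070).
The interval (3.4930, 5.9070) does not contain 0, so the difference is significant.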